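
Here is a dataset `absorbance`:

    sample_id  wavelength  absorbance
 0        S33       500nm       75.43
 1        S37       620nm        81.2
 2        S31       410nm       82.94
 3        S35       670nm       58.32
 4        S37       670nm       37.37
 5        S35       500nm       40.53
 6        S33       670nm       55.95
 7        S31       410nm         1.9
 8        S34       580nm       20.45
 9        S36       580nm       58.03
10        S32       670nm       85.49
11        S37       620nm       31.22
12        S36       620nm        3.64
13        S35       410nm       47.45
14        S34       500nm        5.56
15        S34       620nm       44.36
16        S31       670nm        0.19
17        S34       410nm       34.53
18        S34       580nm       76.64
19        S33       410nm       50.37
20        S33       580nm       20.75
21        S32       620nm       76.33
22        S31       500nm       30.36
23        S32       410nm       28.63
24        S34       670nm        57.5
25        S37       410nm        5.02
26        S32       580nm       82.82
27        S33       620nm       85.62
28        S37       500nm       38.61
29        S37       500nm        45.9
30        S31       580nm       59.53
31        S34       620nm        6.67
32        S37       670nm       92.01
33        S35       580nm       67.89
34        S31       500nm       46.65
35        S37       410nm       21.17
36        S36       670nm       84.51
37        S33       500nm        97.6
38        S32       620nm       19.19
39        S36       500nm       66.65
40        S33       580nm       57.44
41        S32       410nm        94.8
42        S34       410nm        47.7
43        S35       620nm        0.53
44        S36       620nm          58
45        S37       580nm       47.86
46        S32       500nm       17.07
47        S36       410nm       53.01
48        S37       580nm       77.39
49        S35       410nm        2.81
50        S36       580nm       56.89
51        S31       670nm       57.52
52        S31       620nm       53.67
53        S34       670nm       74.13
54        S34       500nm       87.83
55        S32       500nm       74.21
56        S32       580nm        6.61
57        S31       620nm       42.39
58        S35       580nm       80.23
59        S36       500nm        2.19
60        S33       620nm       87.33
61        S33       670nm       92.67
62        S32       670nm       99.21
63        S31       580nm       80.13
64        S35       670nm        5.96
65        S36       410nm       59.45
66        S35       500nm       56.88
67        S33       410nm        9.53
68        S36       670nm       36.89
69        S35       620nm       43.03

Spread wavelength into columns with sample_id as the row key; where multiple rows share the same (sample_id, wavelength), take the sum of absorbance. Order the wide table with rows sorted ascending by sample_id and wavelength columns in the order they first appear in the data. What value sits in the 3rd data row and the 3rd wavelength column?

59.90

With rows sorted ascending by sample_id, row 3 is sample_id=S33. wavelength columns in first-appearance order: 500nm, 620nm, 410nm, 670nm, 580nm; column 3 is 410nm.
Long rows with sample_id=S33, wavelength=410nm: 50.37 + 9.53 = 59.90.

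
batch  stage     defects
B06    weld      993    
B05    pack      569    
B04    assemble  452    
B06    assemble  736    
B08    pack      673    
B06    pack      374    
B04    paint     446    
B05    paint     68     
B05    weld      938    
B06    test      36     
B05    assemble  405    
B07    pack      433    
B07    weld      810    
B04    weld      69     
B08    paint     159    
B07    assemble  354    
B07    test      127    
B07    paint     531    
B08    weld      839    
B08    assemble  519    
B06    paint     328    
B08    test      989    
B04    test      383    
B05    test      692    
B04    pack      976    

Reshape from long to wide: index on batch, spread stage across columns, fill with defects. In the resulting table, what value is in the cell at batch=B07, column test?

Wide layout: rows indexed by batch, columns are the 5 distinct stage values (weld, pack, assemble, paint, test).
Cell (batch=B07, stage=test) draws from the long row where batch=B07 and stage=test, which has defects=127.

127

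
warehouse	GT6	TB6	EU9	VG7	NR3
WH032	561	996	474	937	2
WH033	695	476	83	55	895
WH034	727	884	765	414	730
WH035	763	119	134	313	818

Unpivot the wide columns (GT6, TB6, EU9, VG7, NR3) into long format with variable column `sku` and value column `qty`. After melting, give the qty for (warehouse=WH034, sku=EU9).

Unpivoting turns each (warehouse, wide-column) pair into one long row.
The wide cell at row WH034, column EU9 holds 765, so the long row (WH034, EU9) has qty=765.

765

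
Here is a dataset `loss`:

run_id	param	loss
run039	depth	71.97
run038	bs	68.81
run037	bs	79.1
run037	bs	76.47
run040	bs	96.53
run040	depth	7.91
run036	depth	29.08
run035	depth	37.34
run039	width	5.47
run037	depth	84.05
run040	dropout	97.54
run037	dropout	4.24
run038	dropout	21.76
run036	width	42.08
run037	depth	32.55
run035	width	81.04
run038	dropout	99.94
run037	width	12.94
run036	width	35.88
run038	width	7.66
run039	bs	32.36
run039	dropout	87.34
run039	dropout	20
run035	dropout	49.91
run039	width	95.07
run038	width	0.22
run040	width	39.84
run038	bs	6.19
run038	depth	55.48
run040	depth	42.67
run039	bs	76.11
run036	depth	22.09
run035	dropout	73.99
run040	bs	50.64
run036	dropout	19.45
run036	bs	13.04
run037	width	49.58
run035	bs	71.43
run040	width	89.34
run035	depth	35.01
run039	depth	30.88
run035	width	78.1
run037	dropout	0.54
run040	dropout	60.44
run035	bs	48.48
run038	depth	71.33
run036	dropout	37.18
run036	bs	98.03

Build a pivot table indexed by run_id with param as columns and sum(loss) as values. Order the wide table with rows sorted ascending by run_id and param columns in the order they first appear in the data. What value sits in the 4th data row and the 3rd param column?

With rows sorted ascending by run_id, row 4 is run_id=run038. param columns in first-appearance order: depth, bs, width, dropout; column 3 is width.
Long rows with run_id=run038, param=width: 7.66 + 0.22 = 7.88.

7.88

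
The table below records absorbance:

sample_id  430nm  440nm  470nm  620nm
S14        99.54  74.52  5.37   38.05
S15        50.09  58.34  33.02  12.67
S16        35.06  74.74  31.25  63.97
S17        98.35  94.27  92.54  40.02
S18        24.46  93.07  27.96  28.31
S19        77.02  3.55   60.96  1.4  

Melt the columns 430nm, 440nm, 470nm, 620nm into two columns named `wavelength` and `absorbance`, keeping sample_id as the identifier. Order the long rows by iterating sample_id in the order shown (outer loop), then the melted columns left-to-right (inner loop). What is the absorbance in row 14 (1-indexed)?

24 rows total (6 × 4). Row 14: index ⌊(14-1)/4⌋ = 3 into sample_id → S17; (14-1) mod 4 = 1 into the melted columns → 440nm.
So row 14 is (S17, 440nm, 94.27); absorbance = 94.27.

94.27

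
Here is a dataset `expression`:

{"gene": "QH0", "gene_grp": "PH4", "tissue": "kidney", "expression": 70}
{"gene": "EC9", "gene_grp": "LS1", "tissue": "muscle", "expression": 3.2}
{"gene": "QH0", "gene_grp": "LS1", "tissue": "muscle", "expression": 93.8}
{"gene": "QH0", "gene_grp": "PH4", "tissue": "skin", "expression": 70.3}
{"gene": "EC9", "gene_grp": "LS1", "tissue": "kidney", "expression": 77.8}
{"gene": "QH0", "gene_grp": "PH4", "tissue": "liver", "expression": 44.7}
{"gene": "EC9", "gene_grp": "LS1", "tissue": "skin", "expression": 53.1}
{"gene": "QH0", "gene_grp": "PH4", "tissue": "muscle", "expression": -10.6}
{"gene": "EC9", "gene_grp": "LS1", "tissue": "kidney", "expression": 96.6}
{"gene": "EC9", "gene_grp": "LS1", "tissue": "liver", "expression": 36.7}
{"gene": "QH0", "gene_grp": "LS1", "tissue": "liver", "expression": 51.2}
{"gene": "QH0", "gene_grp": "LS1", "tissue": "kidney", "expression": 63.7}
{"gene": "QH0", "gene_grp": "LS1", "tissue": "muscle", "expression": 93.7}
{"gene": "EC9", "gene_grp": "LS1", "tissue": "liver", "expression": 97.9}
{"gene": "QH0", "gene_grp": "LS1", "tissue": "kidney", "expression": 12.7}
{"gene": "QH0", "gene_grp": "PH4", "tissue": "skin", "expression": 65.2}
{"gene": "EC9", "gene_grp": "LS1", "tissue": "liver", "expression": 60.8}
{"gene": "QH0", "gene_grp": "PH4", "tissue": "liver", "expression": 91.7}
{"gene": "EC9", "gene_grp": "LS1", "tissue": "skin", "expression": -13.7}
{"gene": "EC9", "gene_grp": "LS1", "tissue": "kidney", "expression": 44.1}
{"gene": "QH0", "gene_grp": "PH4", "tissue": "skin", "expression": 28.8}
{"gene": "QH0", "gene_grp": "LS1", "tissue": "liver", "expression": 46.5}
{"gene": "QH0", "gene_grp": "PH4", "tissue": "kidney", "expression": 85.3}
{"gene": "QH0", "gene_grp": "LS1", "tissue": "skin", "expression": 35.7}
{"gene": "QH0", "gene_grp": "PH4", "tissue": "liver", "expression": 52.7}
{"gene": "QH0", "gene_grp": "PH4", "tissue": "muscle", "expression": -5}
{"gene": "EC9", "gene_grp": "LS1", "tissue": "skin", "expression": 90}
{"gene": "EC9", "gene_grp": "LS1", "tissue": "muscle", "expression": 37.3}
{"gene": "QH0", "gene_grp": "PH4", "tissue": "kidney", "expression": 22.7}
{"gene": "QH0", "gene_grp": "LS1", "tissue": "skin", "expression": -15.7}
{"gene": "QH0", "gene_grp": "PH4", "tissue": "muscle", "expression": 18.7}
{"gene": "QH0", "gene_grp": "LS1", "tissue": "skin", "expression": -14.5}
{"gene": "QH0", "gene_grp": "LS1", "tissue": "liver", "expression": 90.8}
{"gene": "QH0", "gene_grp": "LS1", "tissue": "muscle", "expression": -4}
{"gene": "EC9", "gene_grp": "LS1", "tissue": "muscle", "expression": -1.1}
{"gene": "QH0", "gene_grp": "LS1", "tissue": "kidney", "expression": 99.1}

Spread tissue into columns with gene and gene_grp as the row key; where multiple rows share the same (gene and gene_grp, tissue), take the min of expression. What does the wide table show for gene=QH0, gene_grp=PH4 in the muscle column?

-10.6

Rows with gene=QH0, gene_grp=PH4 and tissue=muscle: expression values are -10.6, -5, 18.7.
min(-10.6, -5, 18.7) = -10.6.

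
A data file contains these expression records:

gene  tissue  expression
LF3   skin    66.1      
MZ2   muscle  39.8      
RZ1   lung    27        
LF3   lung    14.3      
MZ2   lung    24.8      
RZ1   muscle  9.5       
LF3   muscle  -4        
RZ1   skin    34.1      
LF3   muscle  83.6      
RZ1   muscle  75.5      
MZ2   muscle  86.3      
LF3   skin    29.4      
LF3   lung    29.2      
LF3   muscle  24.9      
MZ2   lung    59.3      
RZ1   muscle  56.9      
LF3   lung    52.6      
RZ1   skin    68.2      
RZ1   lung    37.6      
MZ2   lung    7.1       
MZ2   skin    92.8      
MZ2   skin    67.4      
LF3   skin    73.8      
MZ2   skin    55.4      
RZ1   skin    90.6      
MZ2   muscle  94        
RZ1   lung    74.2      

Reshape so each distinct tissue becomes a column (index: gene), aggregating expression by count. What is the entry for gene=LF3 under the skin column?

3

Rows with gene=LF3 and tissue=skin: expression values are 66.1, 29.4, 73.8.
3 rows match — count = 3.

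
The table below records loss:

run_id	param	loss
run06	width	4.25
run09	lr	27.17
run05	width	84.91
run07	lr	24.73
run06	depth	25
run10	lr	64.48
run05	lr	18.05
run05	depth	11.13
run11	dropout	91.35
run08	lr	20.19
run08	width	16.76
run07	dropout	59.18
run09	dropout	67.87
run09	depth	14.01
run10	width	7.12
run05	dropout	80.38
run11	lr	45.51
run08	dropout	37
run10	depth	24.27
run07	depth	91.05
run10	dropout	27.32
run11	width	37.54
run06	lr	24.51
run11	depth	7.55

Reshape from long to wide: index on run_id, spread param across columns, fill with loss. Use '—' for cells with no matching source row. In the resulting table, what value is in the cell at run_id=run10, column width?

7.12

The long row with run_id=run10, param=width has loss=7.12.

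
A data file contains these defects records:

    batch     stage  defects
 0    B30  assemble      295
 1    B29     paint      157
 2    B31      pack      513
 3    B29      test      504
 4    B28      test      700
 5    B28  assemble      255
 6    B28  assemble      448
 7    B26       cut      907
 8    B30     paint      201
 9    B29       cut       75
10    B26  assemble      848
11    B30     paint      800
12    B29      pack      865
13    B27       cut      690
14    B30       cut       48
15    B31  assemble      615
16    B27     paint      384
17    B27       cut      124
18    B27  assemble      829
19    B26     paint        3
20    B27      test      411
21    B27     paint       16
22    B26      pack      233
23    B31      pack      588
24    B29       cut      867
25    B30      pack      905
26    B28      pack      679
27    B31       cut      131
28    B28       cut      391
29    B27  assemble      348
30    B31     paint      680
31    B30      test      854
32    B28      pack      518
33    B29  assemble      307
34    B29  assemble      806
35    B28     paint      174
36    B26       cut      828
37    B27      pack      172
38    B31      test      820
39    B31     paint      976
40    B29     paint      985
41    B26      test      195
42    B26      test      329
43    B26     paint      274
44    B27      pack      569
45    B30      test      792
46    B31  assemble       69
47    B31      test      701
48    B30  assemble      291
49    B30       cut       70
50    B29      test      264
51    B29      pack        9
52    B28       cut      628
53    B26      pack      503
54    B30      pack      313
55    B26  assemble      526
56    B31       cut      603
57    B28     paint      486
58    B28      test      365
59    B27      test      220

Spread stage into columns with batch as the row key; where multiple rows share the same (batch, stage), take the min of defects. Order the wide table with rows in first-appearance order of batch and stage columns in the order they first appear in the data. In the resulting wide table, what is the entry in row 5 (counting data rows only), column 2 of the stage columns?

3

With rows in first-appearance order of batch, row 5 is batch=B26. stage columns in first-appearance order: assemble, paint, pack, test, cut; column 2 is paint.
Long rows with batch=B26, stage=paint: min(3, 274) = 3.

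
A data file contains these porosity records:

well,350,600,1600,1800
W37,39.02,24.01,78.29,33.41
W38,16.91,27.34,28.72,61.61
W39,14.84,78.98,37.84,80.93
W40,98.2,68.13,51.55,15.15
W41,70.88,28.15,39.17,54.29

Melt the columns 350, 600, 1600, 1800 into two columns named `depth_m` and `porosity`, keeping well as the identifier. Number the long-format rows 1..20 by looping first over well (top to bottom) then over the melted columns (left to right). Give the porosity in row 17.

70.88

20 rows total (5 × 4). Row 17: index ⌊(17-1)/4⌋ = 4 into well → W41; (17-1) mod 4 = 0 into the melted columns → 350.
So row 17 is (W41, 350, 70.88); porosity = 70.88.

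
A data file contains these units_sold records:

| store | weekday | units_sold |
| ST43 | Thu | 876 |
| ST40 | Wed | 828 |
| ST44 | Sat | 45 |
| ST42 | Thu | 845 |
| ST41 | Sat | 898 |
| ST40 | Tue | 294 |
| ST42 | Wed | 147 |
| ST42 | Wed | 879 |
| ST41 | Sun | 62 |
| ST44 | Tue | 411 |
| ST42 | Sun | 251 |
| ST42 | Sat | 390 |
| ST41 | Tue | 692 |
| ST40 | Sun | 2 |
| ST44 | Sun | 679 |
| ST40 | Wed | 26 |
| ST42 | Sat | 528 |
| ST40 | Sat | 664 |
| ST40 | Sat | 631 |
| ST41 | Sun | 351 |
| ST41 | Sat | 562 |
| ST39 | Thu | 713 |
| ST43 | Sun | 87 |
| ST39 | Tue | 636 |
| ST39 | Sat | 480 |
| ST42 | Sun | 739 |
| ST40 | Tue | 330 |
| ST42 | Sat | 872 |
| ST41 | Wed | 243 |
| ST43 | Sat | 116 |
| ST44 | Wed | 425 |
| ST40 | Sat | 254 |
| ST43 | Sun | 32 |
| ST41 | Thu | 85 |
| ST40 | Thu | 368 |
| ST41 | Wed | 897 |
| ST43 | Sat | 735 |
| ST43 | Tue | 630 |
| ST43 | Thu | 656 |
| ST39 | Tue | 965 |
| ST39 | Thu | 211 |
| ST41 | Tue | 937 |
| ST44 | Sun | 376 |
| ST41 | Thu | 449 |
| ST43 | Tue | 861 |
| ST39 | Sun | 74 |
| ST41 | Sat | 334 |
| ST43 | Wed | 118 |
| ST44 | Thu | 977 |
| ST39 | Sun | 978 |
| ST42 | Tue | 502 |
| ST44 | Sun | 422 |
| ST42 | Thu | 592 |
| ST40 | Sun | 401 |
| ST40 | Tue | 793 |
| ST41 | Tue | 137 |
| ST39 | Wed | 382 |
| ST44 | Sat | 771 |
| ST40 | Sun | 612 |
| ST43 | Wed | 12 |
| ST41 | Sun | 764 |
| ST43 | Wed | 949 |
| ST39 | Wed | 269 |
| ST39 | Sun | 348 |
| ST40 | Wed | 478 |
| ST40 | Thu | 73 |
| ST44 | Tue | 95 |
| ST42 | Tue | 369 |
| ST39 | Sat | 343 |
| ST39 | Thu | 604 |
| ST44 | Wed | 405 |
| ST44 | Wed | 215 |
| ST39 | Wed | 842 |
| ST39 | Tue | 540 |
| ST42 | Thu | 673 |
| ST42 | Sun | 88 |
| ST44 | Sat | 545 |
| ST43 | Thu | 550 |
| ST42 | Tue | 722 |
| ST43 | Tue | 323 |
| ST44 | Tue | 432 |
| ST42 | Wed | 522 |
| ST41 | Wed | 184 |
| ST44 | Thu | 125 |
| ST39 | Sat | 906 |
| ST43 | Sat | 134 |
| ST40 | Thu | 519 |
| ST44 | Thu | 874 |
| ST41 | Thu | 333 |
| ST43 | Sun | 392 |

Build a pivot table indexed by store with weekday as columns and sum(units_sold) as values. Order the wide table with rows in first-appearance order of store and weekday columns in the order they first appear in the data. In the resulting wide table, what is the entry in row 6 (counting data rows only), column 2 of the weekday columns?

1493

With rows in first-appearance order of store, row 6 is store=ST39. weekday columns in first-appearance order: Thu, Wed, Sat, Tue, Sun; column 2 is Wed.
Long rows with store=ST39, weekday=Wed: 382 + 269 + 842 = 1493.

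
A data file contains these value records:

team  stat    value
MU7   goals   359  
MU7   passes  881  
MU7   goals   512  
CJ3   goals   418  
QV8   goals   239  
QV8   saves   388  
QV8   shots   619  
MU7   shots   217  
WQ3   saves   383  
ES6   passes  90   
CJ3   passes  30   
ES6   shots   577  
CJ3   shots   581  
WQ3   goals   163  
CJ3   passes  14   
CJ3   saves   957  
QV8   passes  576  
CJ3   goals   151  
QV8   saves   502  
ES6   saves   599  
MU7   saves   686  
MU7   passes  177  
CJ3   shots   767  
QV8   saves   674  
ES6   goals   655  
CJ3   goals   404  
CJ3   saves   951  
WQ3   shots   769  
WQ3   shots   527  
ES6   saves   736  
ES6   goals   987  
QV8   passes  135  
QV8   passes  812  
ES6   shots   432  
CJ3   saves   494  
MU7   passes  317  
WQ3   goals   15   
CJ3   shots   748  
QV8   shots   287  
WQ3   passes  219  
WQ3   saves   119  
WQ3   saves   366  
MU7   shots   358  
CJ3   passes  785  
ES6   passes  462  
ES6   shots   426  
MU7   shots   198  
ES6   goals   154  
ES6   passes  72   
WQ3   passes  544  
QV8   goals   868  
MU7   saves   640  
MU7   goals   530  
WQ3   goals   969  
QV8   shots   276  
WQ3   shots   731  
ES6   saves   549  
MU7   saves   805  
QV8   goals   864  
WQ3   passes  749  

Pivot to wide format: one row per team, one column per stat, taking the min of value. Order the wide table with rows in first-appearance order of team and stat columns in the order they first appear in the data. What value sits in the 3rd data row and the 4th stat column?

276

With rows in first-appearance order of team, row 3 is team=QV8. stat columns in first-appearance order: goals, passes, saves, shots; column 4 is shots.
Long rows with team=QV8, stat=shots: min(619, 287, 276) = 276.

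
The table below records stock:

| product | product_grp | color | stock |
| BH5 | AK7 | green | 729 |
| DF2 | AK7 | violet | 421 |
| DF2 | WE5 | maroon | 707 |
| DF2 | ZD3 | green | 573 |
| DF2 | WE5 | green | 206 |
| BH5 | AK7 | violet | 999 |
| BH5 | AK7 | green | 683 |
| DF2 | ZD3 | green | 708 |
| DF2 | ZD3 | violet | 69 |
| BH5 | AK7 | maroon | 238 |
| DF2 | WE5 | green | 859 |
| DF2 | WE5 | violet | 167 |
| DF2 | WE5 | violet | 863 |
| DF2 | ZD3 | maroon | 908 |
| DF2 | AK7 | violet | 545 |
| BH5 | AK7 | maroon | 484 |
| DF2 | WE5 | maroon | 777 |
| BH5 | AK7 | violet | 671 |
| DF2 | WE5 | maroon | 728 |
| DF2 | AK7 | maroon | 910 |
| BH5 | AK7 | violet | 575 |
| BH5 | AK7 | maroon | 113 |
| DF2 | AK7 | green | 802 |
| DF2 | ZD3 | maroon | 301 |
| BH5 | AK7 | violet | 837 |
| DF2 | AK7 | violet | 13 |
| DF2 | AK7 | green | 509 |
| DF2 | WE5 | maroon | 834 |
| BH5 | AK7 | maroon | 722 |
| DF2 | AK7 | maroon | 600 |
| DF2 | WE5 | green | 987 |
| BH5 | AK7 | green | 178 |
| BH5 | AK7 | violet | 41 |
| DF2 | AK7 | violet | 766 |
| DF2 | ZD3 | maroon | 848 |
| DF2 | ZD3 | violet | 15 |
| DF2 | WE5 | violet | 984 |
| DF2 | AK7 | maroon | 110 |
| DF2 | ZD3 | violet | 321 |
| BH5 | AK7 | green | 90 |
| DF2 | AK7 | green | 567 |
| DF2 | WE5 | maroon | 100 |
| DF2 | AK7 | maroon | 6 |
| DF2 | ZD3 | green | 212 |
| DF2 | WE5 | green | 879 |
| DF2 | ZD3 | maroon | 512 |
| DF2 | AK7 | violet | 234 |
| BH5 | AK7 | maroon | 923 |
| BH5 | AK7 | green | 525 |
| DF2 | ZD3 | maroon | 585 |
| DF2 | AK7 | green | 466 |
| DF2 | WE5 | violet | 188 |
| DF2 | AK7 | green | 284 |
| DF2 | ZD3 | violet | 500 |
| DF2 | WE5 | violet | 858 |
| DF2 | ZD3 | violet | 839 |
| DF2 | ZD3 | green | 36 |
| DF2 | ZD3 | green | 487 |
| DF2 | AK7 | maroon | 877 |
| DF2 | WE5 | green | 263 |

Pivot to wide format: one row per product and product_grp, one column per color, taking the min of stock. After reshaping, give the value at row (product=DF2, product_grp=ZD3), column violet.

15

Rows with product=DF2, product_grp=ZD3 and color=violet: stock values are 69, 15, 321, 500, 839.
min(69, 15, 321, 500, 839) = 15.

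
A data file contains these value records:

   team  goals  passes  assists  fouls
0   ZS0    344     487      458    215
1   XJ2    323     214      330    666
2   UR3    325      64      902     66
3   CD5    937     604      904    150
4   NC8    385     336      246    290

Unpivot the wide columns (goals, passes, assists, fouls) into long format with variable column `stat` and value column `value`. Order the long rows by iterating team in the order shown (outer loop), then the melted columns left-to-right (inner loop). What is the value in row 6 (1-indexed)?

214

20 rows total (5 × 4). Row 6: index ⌊(6-1)/4⌋ = 1 into team → XJ2; (6-1) mod 4 = 1 into the melted columns → passes.
So row 6 is (XJ2, passes, 214); value = 214.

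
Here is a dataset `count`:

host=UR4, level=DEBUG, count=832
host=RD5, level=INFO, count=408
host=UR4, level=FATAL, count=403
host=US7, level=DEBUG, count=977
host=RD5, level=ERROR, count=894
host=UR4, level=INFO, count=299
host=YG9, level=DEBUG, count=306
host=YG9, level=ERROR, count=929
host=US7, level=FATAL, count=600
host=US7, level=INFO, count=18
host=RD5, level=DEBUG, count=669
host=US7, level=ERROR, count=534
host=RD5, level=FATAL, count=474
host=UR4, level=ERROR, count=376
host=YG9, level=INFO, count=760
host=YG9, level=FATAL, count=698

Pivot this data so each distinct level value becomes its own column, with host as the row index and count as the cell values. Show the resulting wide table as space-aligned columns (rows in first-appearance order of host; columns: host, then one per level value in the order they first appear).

host  DEBUG  INFO  FATAL  ERROR
UR4   832    299   403    376  
RD5   669    408   474    894  
US7   977    18    600    534  
YG9   306    760   698    929  

Columns: host plus the 4 distinct level values (DEBUG, INFO, FATAL, ERROR).
For example, row UR4 column DEBUG takes count=832 from the long row (UR4, DEBUG).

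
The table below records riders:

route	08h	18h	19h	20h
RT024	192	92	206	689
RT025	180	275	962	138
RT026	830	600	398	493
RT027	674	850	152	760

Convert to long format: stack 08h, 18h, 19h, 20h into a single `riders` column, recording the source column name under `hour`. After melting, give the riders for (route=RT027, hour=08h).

Unpivoting turns each (route, wide-column) pair into one long row.
The wide cell at row RT027, column 08h holds 674, so the long row (RT027, 08h) has riders=674.

674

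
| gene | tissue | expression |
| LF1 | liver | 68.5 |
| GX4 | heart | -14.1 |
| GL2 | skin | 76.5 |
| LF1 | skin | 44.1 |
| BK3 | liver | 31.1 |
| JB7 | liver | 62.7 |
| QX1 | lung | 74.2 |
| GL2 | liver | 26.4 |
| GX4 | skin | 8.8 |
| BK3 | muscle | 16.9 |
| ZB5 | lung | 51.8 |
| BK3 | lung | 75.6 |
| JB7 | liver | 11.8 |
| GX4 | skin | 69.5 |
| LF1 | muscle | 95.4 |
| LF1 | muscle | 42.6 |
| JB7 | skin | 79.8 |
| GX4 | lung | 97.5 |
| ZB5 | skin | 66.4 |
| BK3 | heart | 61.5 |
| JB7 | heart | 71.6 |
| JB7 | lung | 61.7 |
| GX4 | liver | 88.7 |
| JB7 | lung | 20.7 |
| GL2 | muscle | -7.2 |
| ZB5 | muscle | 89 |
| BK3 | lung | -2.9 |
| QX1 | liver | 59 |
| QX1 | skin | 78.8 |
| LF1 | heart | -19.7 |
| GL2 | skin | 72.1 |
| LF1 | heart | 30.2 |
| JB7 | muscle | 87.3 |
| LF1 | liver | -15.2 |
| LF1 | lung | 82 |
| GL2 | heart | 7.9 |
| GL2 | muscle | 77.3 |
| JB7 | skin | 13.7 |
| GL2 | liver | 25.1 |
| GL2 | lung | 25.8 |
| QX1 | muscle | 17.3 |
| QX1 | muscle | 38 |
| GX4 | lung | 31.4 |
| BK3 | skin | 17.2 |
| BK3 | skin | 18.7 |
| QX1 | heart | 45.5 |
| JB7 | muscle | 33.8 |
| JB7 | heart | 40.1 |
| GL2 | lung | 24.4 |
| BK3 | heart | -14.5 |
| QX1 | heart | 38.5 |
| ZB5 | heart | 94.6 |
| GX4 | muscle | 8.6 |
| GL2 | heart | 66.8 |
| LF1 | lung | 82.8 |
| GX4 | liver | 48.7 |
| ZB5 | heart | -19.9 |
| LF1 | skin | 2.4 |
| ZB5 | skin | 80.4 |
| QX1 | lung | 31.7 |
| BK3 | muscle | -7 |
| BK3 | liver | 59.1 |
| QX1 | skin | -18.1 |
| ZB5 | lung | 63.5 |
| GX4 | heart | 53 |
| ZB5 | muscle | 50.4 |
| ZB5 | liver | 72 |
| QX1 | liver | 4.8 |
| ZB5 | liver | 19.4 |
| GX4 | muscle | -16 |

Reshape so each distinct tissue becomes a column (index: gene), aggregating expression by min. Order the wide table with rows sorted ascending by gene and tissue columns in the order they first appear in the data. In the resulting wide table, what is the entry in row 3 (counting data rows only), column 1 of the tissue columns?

With rows sorted ascending by gene, row 3 is gene=GX4. tissue columns in first-appearance order: liver, heart, skin, lung, muscle; column 1 is liver.
Long rows with gene=GX4, tissue=liver: min(88.7, 48.7) = 48.7.

48.7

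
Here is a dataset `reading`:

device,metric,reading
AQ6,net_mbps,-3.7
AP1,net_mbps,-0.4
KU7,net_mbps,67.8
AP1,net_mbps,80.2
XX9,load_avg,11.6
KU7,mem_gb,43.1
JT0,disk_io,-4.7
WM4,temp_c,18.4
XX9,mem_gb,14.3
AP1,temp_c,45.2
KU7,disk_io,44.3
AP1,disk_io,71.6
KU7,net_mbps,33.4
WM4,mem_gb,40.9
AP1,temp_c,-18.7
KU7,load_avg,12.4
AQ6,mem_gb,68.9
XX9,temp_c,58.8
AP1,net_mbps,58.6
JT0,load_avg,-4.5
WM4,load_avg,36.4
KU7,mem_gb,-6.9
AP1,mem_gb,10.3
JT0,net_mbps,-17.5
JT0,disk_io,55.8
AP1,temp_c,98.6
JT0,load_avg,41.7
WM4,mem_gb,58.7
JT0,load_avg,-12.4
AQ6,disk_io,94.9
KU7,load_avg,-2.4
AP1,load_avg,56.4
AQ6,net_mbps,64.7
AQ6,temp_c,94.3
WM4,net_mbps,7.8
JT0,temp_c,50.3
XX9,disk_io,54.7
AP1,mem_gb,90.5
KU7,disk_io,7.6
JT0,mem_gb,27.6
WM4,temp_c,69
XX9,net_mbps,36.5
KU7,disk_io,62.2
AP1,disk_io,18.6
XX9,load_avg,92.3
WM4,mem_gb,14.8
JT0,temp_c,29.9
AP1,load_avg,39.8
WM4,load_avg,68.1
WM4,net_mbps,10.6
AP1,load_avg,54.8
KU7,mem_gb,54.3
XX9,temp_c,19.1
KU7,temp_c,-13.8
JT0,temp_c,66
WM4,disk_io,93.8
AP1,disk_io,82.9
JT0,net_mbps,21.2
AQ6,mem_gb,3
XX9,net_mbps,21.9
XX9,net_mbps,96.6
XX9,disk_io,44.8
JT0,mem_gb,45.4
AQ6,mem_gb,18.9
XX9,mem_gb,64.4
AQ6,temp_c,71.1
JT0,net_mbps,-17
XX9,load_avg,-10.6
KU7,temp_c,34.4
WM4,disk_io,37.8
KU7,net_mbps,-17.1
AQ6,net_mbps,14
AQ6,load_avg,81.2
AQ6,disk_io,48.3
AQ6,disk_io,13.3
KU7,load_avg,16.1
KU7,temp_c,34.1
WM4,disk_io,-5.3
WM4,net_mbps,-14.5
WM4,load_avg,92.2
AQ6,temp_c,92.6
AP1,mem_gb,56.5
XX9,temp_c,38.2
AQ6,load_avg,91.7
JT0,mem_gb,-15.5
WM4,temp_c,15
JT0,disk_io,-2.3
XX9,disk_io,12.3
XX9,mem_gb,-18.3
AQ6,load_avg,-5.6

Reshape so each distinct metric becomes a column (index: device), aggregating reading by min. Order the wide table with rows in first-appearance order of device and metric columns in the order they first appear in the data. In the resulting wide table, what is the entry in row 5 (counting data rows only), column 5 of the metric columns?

29.9

With rows in first-appearance order of device, row 5 is device=JT0. metric columns in first-appearance order: net_mbps, load_avg, mem_gb, disk_io, temp_c; column 5 is temp_c.
Long rows with device=JT0, metric=temp_c: min(50.3, 29.9, 66) = 29.9.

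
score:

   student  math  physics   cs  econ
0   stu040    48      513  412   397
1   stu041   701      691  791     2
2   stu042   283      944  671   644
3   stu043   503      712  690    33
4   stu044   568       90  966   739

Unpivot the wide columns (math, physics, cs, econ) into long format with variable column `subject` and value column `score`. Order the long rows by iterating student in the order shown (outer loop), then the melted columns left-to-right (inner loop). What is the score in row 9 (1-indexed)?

20 rows total (5 × 4). Row 9: index ⌊(9-1)/4⌋ = 2 into student → stu042; (9-1) mod 4 = 0 into the melted columns → math.
So row 9 is (stu042, math, 283); score = 283.

283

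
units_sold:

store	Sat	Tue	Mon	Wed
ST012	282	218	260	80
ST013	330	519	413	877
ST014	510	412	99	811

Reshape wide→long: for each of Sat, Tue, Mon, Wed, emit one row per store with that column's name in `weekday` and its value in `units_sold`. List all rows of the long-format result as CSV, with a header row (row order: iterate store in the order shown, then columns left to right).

store,weekday,units_sold
ST012,Sat,282
ST012,Tue,218
ST012,Mon,260
ST012,Wed,80
ST013,Sat,330
ST013,Tue,519
ST013,Mon,413
ST013,Wed,877
ST014,Sat,510
ST014,Tue,412
ST014,Mon,99
ST014,Wed,811

Each (store, column) pair becomes one row: 3 × 4 = 12 rows.
For example, (ST012, Sat) → units_sold=282.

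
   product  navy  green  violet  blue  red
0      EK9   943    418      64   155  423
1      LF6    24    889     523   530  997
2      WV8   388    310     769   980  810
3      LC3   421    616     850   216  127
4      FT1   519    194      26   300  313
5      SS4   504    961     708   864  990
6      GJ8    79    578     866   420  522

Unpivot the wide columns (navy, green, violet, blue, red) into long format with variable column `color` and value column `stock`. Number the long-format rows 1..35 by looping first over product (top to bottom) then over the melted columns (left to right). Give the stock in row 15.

810

35 rows total (7 × 5). Row 15: index ⌊(15-1)/5⌋ = 2 into product → WV8; (15-1) mod 5 = 4 into the melted columns → red.
So row 15 is (WV8, red, 810); stock = 810.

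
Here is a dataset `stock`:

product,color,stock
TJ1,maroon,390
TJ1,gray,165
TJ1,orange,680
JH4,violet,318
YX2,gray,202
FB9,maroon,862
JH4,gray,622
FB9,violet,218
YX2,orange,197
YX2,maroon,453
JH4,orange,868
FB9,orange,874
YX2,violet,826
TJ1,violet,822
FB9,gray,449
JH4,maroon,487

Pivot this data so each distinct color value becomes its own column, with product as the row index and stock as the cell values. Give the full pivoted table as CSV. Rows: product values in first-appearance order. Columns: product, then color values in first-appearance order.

Columns: product plus the 4 distinct color values (maroon, gray, orange, violet).
For example, row TJ1 column maroon takes stock=390 from the long row (TJ1, maroon).

product,maroon,gray,orange,violet
TJ1,390,165,680,822
JH4,487,622,868,318
YX2,453,202,197,826
FB9,862,449,874,218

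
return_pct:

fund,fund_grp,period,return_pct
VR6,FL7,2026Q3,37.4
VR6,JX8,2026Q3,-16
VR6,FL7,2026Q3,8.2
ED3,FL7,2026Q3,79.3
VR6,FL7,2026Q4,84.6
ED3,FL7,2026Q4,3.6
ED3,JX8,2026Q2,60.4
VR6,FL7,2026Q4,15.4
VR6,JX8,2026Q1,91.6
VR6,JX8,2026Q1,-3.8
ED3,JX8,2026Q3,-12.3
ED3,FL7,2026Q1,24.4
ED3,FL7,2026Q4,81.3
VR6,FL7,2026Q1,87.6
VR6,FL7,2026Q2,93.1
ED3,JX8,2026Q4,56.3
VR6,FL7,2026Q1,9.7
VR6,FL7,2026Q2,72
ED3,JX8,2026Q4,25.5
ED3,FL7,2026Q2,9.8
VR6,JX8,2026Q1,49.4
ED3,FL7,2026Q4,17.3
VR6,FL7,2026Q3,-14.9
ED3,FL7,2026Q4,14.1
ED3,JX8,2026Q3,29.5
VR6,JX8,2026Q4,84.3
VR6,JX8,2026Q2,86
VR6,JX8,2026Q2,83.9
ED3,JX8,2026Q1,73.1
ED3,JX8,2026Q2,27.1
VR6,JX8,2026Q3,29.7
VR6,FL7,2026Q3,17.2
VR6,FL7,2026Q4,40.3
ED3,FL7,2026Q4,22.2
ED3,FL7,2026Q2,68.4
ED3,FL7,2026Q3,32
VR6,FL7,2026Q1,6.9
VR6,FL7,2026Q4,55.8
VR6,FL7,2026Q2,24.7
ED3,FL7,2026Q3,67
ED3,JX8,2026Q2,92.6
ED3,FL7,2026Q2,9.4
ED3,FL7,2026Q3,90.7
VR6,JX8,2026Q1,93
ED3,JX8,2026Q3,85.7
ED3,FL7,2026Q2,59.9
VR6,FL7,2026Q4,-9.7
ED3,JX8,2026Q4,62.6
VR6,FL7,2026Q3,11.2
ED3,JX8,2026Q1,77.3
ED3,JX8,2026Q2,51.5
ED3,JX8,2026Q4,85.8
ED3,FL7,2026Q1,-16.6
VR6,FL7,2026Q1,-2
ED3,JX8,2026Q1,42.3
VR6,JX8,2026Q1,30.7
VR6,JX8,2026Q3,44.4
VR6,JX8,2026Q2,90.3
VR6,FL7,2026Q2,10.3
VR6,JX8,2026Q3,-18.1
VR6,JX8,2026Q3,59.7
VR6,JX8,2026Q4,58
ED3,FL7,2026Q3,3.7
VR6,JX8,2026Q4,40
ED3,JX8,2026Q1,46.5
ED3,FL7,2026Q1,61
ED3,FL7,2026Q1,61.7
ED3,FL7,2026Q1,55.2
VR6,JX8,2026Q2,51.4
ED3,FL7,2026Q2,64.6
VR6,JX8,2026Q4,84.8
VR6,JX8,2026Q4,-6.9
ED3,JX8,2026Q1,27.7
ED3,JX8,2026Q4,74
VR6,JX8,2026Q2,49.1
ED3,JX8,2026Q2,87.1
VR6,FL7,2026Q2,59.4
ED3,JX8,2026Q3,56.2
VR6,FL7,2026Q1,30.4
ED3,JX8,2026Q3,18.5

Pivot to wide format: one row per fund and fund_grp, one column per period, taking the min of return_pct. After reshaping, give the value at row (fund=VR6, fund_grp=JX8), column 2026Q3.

-18.1

Rows with fund=VR6, fund_grp=JX8 and period=2026Q3: return_pct values are -16, 29.7, 44.4, -18.1, 59.7.
min(-16, 29.7, 44.4, -18.1, 59.7) = -18.1.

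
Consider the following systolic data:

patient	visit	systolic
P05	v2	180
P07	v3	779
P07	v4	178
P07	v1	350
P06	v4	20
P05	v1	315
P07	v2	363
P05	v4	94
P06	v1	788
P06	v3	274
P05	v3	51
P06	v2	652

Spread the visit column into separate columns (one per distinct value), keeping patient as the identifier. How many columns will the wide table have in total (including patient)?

1 column for patient plus 4 distinct visit values → 5 columns.

5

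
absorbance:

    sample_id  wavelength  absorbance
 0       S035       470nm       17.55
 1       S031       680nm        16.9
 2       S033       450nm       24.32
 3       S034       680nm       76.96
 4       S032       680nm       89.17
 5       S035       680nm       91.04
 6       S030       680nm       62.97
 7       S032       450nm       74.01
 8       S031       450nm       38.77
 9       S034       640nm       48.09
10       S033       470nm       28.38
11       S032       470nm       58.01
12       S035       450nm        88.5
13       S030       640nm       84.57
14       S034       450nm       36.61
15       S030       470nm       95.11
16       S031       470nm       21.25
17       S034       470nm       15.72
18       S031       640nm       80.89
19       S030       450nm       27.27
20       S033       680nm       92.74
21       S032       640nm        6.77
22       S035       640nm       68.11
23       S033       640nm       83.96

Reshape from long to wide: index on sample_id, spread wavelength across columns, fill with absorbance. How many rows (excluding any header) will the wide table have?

6 distinct sample_id values → 6 rows.

6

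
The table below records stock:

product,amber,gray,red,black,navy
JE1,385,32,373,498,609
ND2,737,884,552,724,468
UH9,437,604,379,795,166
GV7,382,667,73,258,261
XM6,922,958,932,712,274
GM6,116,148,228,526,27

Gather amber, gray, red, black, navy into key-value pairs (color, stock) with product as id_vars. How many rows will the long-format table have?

30

6 product values × 5 melted columns = 30 rows.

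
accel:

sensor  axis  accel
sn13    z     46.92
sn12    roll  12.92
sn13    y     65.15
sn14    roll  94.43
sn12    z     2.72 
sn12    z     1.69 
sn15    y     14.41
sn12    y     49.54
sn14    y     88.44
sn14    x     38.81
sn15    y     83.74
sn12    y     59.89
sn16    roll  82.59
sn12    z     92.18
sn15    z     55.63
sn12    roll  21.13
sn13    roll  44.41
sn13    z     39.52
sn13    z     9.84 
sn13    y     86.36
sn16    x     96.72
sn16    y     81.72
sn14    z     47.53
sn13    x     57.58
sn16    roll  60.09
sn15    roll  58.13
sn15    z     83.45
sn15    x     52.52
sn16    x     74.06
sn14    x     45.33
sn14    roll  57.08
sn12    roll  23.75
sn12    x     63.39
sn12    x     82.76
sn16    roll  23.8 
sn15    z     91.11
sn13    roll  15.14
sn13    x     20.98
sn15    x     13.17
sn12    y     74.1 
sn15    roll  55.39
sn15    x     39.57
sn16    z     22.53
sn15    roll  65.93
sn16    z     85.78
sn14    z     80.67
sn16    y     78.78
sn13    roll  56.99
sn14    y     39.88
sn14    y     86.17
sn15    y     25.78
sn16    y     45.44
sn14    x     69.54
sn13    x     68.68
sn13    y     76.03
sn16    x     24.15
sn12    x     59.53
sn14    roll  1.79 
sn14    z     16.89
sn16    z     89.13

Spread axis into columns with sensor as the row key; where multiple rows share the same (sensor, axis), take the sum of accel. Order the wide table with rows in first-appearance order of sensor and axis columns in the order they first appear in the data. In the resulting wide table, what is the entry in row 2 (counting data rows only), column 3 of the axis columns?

With rows in first-appearance order of sensor, row 2 is sensor=sn12. axis columns in first-appearance order: z, roll, y, x; column 3 is y.
Long rows with sensor=sn12, axis=y: 49.54 + 59.89 + 74.1 = 183.53.

183.53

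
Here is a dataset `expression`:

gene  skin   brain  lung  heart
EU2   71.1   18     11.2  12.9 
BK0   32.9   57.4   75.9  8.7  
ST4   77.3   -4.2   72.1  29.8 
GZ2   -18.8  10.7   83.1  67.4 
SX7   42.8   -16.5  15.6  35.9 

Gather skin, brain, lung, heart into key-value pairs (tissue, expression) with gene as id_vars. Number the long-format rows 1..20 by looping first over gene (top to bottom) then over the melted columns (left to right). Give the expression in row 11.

72.1

20 rows total (5 × 4). Row 11: index ⌊(11-1)/4⌋ = 2 into gene → ST4; (11-1) mod 4 = 2 into the melted columns → lung.
So row 11 is (ST4, lung, 72.1); expression = 72.1.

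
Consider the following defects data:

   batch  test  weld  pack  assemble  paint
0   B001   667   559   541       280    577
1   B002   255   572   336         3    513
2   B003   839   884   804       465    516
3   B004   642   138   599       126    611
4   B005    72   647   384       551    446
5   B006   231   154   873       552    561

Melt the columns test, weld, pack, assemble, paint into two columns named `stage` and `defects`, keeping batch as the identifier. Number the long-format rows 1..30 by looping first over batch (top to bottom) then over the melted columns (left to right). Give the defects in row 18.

30 rows total (6 × 5). Row 18: index ⌊(18-1)/5⌋ = 3 into batch → B004; (18-1) mod 5 = 2 into the melted columns → pack.
So row 18 is (B004, pack, 599); defects = 599.

599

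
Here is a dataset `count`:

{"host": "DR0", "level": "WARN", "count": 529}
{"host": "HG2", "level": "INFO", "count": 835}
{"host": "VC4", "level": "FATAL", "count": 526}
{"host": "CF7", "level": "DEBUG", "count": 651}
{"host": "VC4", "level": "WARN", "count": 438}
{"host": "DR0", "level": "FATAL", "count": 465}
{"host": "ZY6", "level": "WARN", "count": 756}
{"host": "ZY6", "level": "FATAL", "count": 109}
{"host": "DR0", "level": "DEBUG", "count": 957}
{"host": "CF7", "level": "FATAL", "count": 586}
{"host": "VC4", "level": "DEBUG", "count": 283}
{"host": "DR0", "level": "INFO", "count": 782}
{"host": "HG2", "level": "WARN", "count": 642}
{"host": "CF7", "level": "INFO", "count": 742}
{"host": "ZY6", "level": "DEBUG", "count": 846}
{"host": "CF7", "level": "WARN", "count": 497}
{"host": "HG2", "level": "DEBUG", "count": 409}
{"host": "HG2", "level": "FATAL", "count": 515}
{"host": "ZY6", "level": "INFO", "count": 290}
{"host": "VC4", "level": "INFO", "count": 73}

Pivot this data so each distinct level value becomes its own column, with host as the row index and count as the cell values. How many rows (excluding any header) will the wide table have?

5 distinct host values → 5 rows.

5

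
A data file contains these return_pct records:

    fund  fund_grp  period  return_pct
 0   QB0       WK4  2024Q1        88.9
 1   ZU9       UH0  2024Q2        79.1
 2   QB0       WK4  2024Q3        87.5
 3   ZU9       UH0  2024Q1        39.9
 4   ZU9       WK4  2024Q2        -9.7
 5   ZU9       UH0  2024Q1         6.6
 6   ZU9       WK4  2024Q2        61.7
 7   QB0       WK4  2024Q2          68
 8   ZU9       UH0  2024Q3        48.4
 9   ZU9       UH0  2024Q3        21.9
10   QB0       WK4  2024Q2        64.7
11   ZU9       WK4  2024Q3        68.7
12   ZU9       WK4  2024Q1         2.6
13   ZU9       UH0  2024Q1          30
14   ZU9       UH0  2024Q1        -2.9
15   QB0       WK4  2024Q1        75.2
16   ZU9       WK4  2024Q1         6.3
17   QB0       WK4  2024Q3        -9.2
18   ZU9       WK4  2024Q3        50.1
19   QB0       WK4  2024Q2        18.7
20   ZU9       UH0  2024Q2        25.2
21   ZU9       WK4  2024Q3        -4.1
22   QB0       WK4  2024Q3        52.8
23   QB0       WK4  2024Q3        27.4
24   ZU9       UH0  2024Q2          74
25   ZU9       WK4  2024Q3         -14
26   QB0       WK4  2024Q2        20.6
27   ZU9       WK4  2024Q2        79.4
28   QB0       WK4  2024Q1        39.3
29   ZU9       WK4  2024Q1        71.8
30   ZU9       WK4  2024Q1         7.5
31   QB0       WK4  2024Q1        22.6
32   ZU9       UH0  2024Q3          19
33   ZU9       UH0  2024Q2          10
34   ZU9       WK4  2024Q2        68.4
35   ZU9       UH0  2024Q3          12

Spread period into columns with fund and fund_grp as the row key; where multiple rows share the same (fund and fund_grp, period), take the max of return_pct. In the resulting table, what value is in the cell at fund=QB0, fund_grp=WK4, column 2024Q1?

Rows with fund=QB0, fund_grp=WK4 and period=2024Q1: return_pct values are 88.9, 75.2, 39.3, 22.6.
max(88.9, 75.2, 39.3, 22.6) = 88.9.

88.9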